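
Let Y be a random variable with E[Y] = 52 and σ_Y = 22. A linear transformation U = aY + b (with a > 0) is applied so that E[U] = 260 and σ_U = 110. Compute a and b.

σ_U = a·σ_Y (a > 0), so a = 110/22 = 5.
E[U] = a·E[Y] + b, so b = 260 − 5·52 = 0.

a = 5, b = 0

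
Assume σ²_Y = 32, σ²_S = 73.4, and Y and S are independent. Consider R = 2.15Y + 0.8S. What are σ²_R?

σ²_R = a²·σ²_Y + b²·σ²_S + 2ab·covariance of Y and S with a = 2.15, b = 0.8.
Independence gives covariance of Y and S = 0.
= 2.15²·32 + 0.8²·73.4 + 2·2.15·0.8·0
= 147.92 + 46.976 + 0 = 194.896.

σ²_R = 194.896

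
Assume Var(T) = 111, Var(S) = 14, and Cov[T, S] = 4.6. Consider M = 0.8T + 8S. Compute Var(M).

Var(M) = a²·Var(T) + b²·Var(S) + 2ab·Cov[T, S] with a = 0.8, b = 8.
= 0.8²·111 + 8²·14 + 2·0.8·8·4.6
= 71.04 + 896 + 58.88 = 1025.92.

Var(M) = 1025.92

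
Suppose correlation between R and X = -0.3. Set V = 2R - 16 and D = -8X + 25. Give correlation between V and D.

Linear rescalings preserve |correlation|; the slopes 2 and -8 have opposite signs, so the correlation flips sign: correlation between V and D = −correlation between R and X = 0.3.

correlation between V and D = 0.3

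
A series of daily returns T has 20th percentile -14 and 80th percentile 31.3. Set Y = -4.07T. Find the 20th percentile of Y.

20th percentile of Y = -127.391

Since a = -4.07 < 0 the transformation is decreasing, reversing order: the 20th percentile of Y corresponds to the 80th percentile of T.
So P_{20}(Y) = a·P_{80}(T) + b = (-4.07)·31.3 = -127.391.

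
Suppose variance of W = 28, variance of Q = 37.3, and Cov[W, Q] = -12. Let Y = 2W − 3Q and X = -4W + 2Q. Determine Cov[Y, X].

By bilinearity, Cov[Y, X] = ac·variance of W + bd·variance of Q + (ad+bc)·Cov[W, Q], with a=2, b=-3, c=-4, d=2.
ac·variance of W = 2·(-4)·28 = -224
bd·variance of Q = (-3)·2·37.3 = -223.8
(ad+bc)·Cov[W, Q] = (16)·(-12) = -192
Cov[Y, X] = -224 + (-223.8) + (-192) = -639.8.

Cov[Y, X] = -639.8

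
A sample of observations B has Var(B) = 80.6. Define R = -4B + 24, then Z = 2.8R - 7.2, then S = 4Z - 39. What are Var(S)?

Var(R) = (-4)²·80.6 = 1289.6.
Var(Z) = 2.8²·1289.6 = 10110.464.
Var(S) = 4²·10110.464 = 161767.424.

Var(S) = 161767.424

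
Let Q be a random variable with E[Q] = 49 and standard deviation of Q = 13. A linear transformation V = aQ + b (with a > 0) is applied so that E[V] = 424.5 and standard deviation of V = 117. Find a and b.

standard deviation of V = a·standard deviation of Q (a > 0), so a = 117/13 = 9.
E[V] = a·E[Q] + b, so b = 424.5 − 9·49 = -16.5.

a = 9, b = -16.5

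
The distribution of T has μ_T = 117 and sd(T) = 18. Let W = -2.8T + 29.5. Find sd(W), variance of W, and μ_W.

sd(W) = 50.4, variance of W = 2540.16, μ_W = -298.1

W = -2.8T + 29.5 is linear with a = -2.8, b = 29.5.
sd(W) = |a|·sd(T) = |-2.8|·18 = 50.4.
variance of T = 18² = 324.
variance of W = a²·variance of T = (-2.8)²·324 = 2540.16 (the additive constant 29.5 does not affect variance).
μ_W = a·μ_T + b = (-2.8)·117 + 29.5 = -298.1.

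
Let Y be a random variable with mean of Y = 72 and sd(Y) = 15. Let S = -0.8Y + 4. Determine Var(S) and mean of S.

Var(S) = 144, mean of S = -53.6

S = -0.8Y + 4 is linear with a = -0.8, b = 4.
Var(Y) = 15² = 225.
Var(S) = a²·Var(Y) = (-0.8)²·225 = 144 (the additive constant 4 does not affect variance).
mean of S = a·mean of Y + b = (-0.8)·72 + 4 = -53.6.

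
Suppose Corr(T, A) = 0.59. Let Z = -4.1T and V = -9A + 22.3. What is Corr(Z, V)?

Corr(Z, V) = 0.59

Linear rescalings preserve correlation up to sign; here the slopes -4.1 and -9 have the same sign, so Corr(Z, V) = Corr(T, A) = 0.59.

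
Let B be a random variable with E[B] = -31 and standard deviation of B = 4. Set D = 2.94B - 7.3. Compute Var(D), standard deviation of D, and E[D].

Var(D) = 138.2976, standard deviation of D = 11.76, E[D] = -98.44

D = 2.94B - 7.3 is linear with a = 2.94, b = -7.3.
Var(B) = 4² = 16.
Var(D) = a²·Var(B) = 2.94²·16 = 138.2976 (the additive constant -7.3 does not affect variance).
standard deviation of D = |a|·standard deviation of B = |2.94|·4 = 11.76.
E[D] = a·E[B] + b = 2.94·(-31) + (-7.3) = -98.44.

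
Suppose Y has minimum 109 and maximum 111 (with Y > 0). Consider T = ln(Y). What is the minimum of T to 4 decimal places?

min(T) = 4.6913

ln(Y) is increasing on this domain, so min(T) comes from min(Y) = 109: min(T) = ln(109) ≈ 4.6913.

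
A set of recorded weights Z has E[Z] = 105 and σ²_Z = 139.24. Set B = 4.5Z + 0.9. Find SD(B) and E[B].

B = 4.5Z + 0.9 is linear with a = 4.5, b = 0.9.
SD(Z) = √139.24 = 11.8.
SD(B) = |a|·SD(Z) = |4.5|·11.8 = 53.1.
E[B] = a·E[Z] + b = 4.5·105 + 0.9 = 473.4.

SD(B) = 53.1, E[B] = 473.4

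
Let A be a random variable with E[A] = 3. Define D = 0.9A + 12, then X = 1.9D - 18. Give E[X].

E[D] = 0.9·3 + 12 = 14.7.
E[X] = 1.9·14.7 + (-18) = 9.93.

E[X] = 9.93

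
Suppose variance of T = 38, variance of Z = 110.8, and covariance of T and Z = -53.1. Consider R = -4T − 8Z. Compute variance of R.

variance of R = 4300.8

variance of R = a²·variance of T + b²·variance of Z + 2ab·covariance of T and Z with a = -4, b = -8.
= (-4)²·38 + (-8)²·110.8 + 2·(-4)·(-8)·(-53.1)
= 608 + 7091.2 + (-3398.4) = 4300.8.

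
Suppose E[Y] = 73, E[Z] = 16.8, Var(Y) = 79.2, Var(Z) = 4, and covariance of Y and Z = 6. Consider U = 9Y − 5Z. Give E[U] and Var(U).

E[U] = 9·E[Y] + (-5)·E[Z] = 9·73 + (-5)·16.8 = 573.
Var(U) = a²·Var(Y) + b²·Var(Z) + 2ab·covariance of Y and Z with a = 9, b = -5.
= 9²·79.2 + (-5)²·4 + 2·9·(-5)·6
= 6415.2 + 100 + (-540) = 5975.2.

E[U] = 573, Var(U) = 5975.2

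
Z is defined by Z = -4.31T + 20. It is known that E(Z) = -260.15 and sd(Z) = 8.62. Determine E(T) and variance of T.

From Z = -4.31T + 20: E(Z) = a·E(T) + b, so E(T) = (E(Z) − b)/a = (-260.15 − 20)/(-4.31) = 65.
variance of Z = 8.62² = 74.3044.
variance of Z = a²·variance of T, so variance of T = 74.3044/(-4.31)² = 4.

E(T) = 65, variance of T = 4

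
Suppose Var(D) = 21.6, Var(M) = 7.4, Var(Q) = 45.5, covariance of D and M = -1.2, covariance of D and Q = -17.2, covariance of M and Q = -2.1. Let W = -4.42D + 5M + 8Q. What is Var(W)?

Var(W) = 4620.41024

Var(W) = a²·Var(D) + b²·Var(M) + c²·Var(Q) + 2ab·covariance of D and M + 2ac·covariance of D and Q + 2bc·covariance of M and Q, with a = -4.42, b = 5, c = 8.
= 421.98624 + 185 + 2912 + 53.04 + 1216.384 + (-168)
= 4620.41024.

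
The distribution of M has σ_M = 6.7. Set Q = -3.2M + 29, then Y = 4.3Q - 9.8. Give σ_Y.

σ_Y = 92.192

σ_Q = |-3.2|·6.7 = 21.44.
σ_Y = |4.3|·21.44 = 92.192.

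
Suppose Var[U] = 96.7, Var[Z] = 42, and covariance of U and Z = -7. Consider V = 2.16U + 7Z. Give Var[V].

Var[V] = a²·Var[U] + b²·Var[Z] + 2ab·covariance of U and Z with a = 2.16, b = 7.
= 2.16²·96.7 + 7²·42 + 2·2.16·7·(-7)
= 451.16352 + 2058 + (-211.68) = 2297.48352.

Var[V] = 2297.48352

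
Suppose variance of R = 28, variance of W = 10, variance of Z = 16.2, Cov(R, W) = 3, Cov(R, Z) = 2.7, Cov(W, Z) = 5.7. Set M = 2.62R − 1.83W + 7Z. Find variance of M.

variance of M = a²·variance of R + b²·variance of W + c²·variance of Z + 2ab·Cov(R, W) + 2ac·Cov(R, Z) + 2bc·Cov(W, Z), with a = 2.62, b = -1.83, c = 7.
= 192.2032 + 33.489 + 793.8 + (-28.7676) + 99.036 + (-146.034)
= 943.7266.

variance of M = 943.7266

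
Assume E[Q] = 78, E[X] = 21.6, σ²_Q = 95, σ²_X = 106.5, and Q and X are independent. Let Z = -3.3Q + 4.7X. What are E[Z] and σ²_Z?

E[Z] = (-3.3)·E[Q] + 4.7·E[X] = (-3.3)·78 + 4.7·21.6 = -155.88.
σ²_Z = a²·σ²_Q + b²·σ²_X + 2ab·covariance of Q and X with a = -3.3, b = 4.7.
Independence gives covariance of Q and X = 0.
= (-3.3)²·95 + 4.7²·106.5 + 2·(-3.3)·4.7·0
= 1034.55 + 2352.585 + 0 = 3387.135.

E[Z] = -155.88, σ²_Z = 3387.135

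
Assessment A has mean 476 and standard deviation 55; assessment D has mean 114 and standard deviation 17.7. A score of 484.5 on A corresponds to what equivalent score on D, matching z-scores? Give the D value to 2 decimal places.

z = (484.5 − 476)/55 ≈ 0.1545.
D = 114 + z·17.7 = 114 + (484.5 − 476)·17.7/55 ≈ 116.74.

D = 116.74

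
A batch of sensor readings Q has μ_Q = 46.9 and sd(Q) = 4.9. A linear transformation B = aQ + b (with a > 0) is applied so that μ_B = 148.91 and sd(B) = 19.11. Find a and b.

sd(B) = a·sd(Q) (a > 0), so a = 19.11/4.9 = 3.9.
μ_B = a·μ_Q + b, so b = 148.91 − 3.9·46.9 = -34.

a = 3.9, b = -34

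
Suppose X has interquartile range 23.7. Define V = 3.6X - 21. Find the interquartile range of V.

IQR(V) = 85.32

Under V = aX + b, IQR(V) = |a|·IQR(X) = |3.6|·23.7 = 85.32 (shifts cancel; spread scales by |a|).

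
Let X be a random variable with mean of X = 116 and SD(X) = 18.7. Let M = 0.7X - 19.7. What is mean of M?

mean of M = 61.5

M = 0.7X - 19.7 is linear with a = 0.7, b = -19.7.
mean of M = a·mean of X + b = 0.7·116 + (-19.7) = 61.5.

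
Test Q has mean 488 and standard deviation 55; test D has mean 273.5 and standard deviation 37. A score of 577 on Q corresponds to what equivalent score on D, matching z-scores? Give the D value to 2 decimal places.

z = (577 − 488)/55 ≈ 1.6182.
D = 273.5 + z·37 = 273.5 + (577 − 488)·37/55 ≈ 333.37.

D = 333.37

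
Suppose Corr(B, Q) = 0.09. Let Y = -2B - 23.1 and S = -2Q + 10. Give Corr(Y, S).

Linear rescalings preserve correlation up to sign; here the slopes -2 and -2 have the same sign, so Corr(Y, S) = Corr(B, Q) = 0.09.

Corr(Y, S) = 0.09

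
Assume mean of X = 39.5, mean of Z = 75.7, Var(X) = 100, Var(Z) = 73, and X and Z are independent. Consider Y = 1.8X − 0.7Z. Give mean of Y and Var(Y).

mean of Y = 1.8·mean of X + (-0.7)·mean of Z = 1.8·39.5 + (-0.7)·75.7 = 18.11.
Var(Y) = a²·Var(X) + b²·Var(Z) + 2ab·covariance of X and Z with a = 1.8, b = -0.7.
Independence gives covariance of X and Z = 0.
= 1.8²·100 + (-0.7)²·73 + 2·1.8·(-0.7)·0
= 324 + 35.77 + 0 = 359.77.

mean of Y = 18.11, Var(Y) = 359.77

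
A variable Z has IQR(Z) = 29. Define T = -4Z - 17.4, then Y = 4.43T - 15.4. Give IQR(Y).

IQR(Y) = 513.88

IQR(T) = |-4|·29 = 116.
IQR(Y) = |4.43|·116 = 513.88.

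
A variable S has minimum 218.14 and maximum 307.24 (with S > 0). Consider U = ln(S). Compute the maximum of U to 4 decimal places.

ln(S) is increasing on this domain, so max(U) comes from max(S) = 307.24: max(U) = ln(307.24) ≈ 5.7276.

max(U) = 5.7276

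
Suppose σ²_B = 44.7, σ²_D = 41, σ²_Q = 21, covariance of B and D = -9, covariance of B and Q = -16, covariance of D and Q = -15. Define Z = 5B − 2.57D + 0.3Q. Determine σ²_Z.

σ²_Z = 1596.6209

σ²_Z = a²·σ²_B + b²·σ²_D + c²·σ²_Q + 2ab·covariance of B and D + 2ac·covariance of B and Q + 2bc·covariance of D and Q, with a = 5, b = -2.57, c = 0.3.
= 1117.5 + 270.8009 + 1.89 + 231.3 + (-48) + 23.13
= 1596.6209.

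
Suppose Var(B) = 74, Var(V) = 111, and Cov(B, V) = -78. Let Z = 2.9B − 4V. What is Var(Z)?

Var(Z) = 4207.94

Var(Z) = a²·Var(B) + b²·Var(V) + 2ab·Cov(B, V) with a = 2.9, b = -4.
= 2.9²·74 + (-4)²·111 + 2·2.9·(-4)·(-78)
= 622.34 + 1776 + 1809.6 = 4207.94.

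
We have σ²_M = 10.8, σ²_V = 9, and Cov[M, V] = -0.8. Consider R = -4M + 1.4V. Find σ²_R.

σ²_R = a²·σ²_M + b²·σ²_V + 2ab·Cov[M, V] with a = -4, b = 1.4.
= (-4)²·10.8 + 1.4²·9 + 2·(-4)·1.4·(-0.8)
= 172.8 + 17.64 + 8.96 = 199.4.

σ²_R = 199.4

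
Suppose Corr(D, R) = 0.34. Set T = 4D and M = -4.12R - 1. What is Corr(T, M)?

Corr(T, M) = -0.34

Linear rescalings preserve |correlation|; the slopes 4 and -4.12 have opposite signs, so the correlation flips sign: Corr(T, M) = −Corr(D, R) = -0.34.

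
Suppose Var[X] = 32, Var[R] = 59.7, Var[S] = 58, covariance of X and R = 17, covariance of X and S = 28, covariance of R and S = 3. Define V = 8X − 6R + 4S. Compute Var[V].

Var[V] = 5141.2

Var[V] = a²·Var[X] + b²·Var[R] + c²·Var[S] + 2ab·covariance of X and R + 2ac·covariance of X and S + 2bc·covariance of R and S, with a = 8, b = -6, c = 4.
= 2048 + 2149.2 + 928 + (-1632) + 1792 + (-144)
= 5141.2.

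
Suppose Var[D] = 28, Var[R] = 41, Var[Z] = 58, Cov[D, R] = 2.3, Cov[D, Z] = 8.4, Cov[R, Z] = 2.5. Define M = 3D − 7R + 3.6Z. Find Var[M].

Var[M] = a²·Var[D] + b²·Var[R] + c²·Var[Z] + 2ab·Cov[D, R] + 2ac·Cov[D, Z] + 2bc·Cov[R, Z], with a = 3, b = -7, c = 3.6.
= 252 + 2009 + 751.68 + (-96.6) + 181.44 + (-126)
= 2971.52.

Var[M] = 2971.52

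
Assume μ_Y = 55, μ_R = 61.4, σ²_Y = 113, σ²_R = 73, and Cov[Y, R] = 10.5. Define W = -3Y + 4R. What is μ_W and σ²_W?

μ_W = 80.6, σ²_W = 1933

μ_W = (-3)·μ_Y + 4·μ_R = (-3)·55 + 4·61.4 = 80.6.
σ²_W = a²·σ²_Y + b²·σ²_R + 2ab·Cov[Y, R] with a = -3, b = 4.
= (-3)²·113 + 4²·73 + 2·(-3)·4·10.5
= 1017 + 1168 + (-252) = 1933.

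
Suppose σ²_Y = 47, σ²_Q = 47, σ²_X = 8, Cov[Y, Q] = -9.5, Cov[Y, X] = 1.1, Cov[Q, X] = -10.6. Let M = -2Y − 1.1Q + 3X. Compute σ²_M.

σ²_M = 331.83

σ²_M = a²·σ²_Y + b²·σ²_Q + c²·σ²_X + 2ab·Cov[Y, Q] + 2ac·Cov[Y, X] + 2bc·Cov[Q, X], with a = -2, b = -1.1, c = 3.
= 188 + 56.87 + 72 + (-41.8) + (-13.2) + 69.96
= 331.83.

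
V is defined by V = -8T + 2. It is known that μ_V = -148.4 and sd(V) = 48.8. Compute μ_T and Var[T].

From V = -8T + 2: μ_V = a·μ_T + b, so μ_T = (μ_V − b)/a = (-148.4 − 2)/(-8) = 18.8.
Var[V] = 48.8² = 2381.44.
Var[V] = a²·Var[T], so Var[T] = 2381.44/(-8)² = 37.21.

μ_T = 18.8, Var[T] = 37.21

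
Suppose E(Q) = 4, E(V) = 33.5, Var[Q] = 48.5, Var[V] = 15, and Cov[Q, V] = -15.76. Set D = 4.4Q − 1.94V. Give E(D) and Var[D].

E(D) = -47.39, Var[D] = 1264.46872

E(D) = 4.4·E(Q) + (-1.94)·E(V) = 4.4·4 + (-1.94)·33.5 = -47.39.
Var[D] = a²·Var[Q] + b²·Var[V] + 2ab·Cov[Q, V] with a = 4.4, b = -1.94.
= 4.4²·48.5 + (-1.94)²·15 + 2·4.4·(-1.94)·(-15.76)
= 938.96 + 56.454 + 269.05472 = 1264.46872.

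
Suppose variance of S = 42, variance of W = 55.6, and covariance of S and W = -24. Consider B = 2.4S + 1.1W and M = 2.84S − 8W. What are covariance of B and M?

By bilinearity, covariance of B and M = ac·variance of S + bd·variance of W + (ad+bc)·covariance of S and W, with a=2.4, b=1.1, c=2.84, d=-8.
ac·variance of S = 2.4·2.84·42 = 286.272
bd·variance of W = 1.1·(-8)·55.6 = -489.28
(ad+bc)·covariance of S and W = (-16.076)·(-24) = 385.824
covariance of B and M = 286.272 + (-489.28) + 385.824 = 182.816.

covariance of B and M = 182.816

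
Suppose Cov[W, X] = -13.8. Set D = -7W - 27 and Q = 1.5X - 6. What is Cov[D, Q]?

Cov[D, Q] = 144.9

Cov[D, Q] = a·c·Cov[W, X] = (-7)·1.5·(-13.8) = 144.9. Additive constants drop out.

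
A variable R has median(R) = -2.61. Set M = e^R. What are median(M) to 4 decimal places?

median(M) = 0.0735

e^R is monotone on this domain, so median(M) = exp(-2.61) ≈ 0.0735.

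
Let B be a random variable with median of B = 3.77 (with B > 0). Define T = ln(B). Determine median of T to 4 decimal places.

median of T = 1.3271

ln(B) is monotone on this domain, so median of T = ln(3.77) ≈ 1.3271.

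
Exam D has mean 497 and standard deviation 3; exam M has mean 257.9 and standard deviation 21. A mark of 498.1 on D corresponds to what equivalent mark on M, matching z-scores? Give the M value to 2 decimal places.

z = (498.1 − 497)/3 ≈ 0.3667.
M = 257.9 + z·21 = 257.9 + (498.1 − 497)·21/3 = 265.60.

M = 265.60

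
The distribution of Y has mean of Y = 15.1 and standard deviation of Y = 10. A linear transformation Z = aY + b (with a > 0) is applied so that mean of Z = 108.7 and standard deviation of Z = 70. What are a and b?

standard deviation of Z = a·standard deviation of Y (a > 0), so a = 70/10 = 7.
mean of Z = a·mean of Y + b, so b = 108.7 − 7·15.1 = 3.

a = 7, b = 3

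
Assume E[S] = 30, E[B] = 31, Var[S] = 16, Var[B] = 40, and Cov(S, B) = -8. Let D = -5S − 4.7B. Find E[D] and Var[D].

E[D] = -295.7, Var[D] = 907.6

E[D] = (-5)·E[S] + (-4.7)·E[B] = (-5)·30 + (-4.7)·31 = -295.7.
Var[D] = a²·Var[S] + b²·Var[B] + 2ab·Cov(S, B) with a = -5, b = -4.7.
= (-5)²·16 + (-4.7)²·40 + 2·(-5)·(-4.7)·(-8)
= 400 + 883.6 + (-376) = 907.6.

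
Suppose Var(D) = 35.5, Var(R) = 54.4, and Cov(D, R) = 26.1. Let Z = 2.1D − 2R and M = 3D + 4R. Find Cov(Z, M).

By bilinearity, Cov(Z, M) = ac·Var(D) + bd·Var(R) + (ad+bc)·Cov(D, R), with a=2.1, b=-2, c=3, d=4.
ac·Var(D) = 2.1·3·35.5 = 223.65
bd·Var(R) = (-2)·4·54.4 = -435.2
(ad+bc)·Cov(D, R) = (2.4)·26.1 = 62.64
Cov(Z, M) = 223.65 + (-435.2) + 62.64 = -148.91.

Cov(Z, M) = -148.91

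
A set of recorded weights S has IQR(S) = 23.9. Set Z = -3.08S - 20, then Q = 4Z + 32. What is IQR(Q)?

IQR(Q) = 294.448

IQR(Z) = |-3.08|·23.9 = 73.612.
IQR(Q) = |4|·73.612 = 294.448.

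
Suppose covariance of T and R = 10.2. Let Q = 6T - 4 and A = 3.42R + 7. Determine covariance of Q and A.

covariance of Q and A = 209.304

covariance of Q and A = a·c·covariance of T and R = 6·3.42·10.2 = 209.304. Additive constants drop out.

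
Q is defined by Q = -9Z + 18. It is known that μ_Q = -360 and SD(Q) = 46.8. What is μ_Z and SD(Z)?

From Q = -9Z + 18: μ_Q = a·μ_Z + b, so μ_Z = (μ_Q − b)/a = (-360 − 18)/(-9) = 42.
SD(Q) = |a|·SD(Z), so SD(Z) = 46.8/|-9| = 5.2.

μ_Z = 42, SD(Z) = 5.2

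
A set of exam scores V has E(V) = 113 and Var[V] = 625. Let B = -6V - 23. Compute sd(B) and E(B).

sd(B) = 150, E(B) = -701

B = -6V - 23 is linear with a = -6, b = -23.
sd(V) = √625 = 25.
sd(B) = |a|·sd(V) = |-6|·25 = 150.
E(B) = a·E(V) + b = (-6)·113 + (-23) = -701.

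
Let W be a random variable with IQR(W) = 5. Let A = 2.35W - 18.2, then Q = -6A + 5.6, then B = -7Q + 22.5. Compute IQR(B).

IQR(A) = |2.35|·5 = 11.75.
IQR(Q) = |-6|·11.75 = 70.5.
IQR(B) = |-7|·70.5 = 493.5.

IQR(B) = 493.5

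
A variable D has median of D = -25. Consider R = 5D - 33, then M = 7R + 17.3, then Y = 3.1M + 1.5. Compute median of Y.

median of R = 5·(-25) + (-33) = -158.
median of M = 7·(-158) + 17.3 = -1088.7.
median of Y = 3.1·(-1088.7) + 1.5 = -3373.47.

median of Y = -3373.47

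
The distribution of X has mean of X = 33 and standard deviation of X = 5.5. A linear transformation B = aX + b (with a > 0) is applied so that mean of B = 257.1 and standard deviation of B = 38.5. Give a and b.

a = 7, b = 26.1

standard deviation of B = a·standard deviation of X (a > 0), so a = 38.5/5.5 = 7.
mean of B = a·mean of X + b, so b = 257.1 − 7·33 = 26.1.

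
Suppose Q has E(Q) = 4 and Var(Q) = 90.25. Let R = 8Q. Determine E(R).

R = 8Q is linear with a = 8, b = 0.
E(R) = a·E(Q) + b = 8·4 = 32.

E(R) = 32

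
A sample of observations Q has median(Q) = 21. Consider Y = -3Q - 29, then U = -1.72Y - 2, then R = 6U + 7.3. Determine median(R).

median(Y) = (-3)·21 + (-29) = -92.
median(U) = (-1.72)·(-92) + (-2) = 156.24.
median(R) = 6·156.24 + 7.3 = 944.74.

median(R) = 944.74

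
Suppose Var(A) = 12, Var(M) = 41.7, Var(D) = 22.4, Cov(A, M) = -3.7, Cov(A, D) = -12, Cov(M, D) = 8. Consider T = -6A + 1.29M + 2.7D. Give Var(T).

Var(T) = a²·Var(A) + b²·Var(M) + c²·Var(D) + 2ab·Cov(A, M) + 2ac·Cov(A, D) + 2bc·Cov(M, D), with a = -6, b = 1.29, c = 2.7.
= 432 + 69.39297 + 163.296 + 57.276 + 388.8 + 55.728
= 1166.49297.

Var(T) = 1166.49297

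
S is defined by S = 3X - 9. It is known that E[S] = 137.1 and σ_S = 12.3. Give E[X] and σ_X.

From S = 3X - 9: E[S] = a·E[X] + b, so E[X] = (E[S] − b)/a = (137.1 − (-9))/3 = 48.7.
σ_S = |a|·σ_X, so σ_X = 12.3/|3| = 4.1.

E[X] = 48.7, σ_X = 4.1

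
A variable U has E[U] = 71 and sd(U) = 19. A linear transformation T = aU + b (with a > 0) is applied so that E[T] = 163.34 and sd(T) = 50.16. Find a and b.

a = 2.64, b = -24.1

sd(T) = a·sd(U) (a > 0), so a = 50.16/19 = 2.64.
E[T] = a·E[U] + b, so b = 163.34 − 2.64·71 = -24.1.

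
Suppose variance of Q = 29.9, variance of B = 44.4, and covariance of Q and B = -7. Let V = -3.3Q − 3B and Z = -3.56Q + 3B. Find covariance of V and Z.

covariance of V and Z = -53.7948

By bilinearity, covariance of V and Z = ac·variance of Q + bd·variance of B + (ad+bc)·covariance of Q and B, with a=-3.3, b=-3, c=-3.56, d=3.
ac·variance of Q = (-3.3)·(-3.56)·29.9 = 351.2652
bd·variance of B = (-3)·3·44.4 = -399.6
(ad+bc)·covariance of Q and B = (0.78)·(-7) = -5.46
covariance of V and Z = 351.2652 + (-399.6) + (-5.46) = -53.7948.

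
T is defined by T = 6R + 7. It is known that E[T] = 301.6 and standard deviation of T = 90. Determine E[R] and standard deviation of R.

From T = 6R + 7: E[T] = a·E[R] + b, so E[R] = (E[T] − b)/a = (301.6 − 7)/6 = 49.1.
standard deviation of T = |a|·standard deviation of R, so standard deviation of R = 90/|6| = 15.

E[R] = 49.1, standard deviation of R = 15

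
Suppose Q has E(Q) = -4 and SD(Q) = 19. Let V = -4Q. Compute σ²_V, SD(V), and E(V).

σ²_V = 5776, SD(V) = 76, E(V) = 16

V = -4Q is linear with a = -4, b = 0.
σ²_Q = 19² = 361.
σ²_V = a²·σ²_Q = (-4)²·361 = 5776.
SD(V) = |a|·SD(Q) = |-4|·19 = 76.
E(V) = a·E(Q) + b = (-4)·(-4) = 16.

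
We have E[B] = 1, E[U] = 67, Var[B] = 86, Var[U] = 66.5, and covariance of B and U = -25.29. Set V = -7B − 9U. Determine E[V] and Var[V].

E[V] = (-7)·E[B] + (-9)·E[U] = (-7)·1 + (-9)·67 = -610.
Var[V] = a²·Var[B] + b²·Var[U] + 2ab·covariance of B and U with a = -7, b = -9.
= (-7)²·86 + (-9)²·66.5 + 2·(-7)·(-9)·(-25.29)
= 4214 + 5386.5 + (-3186.54) = 6413.96.

E[V] = -610, Var[V] = 6413.96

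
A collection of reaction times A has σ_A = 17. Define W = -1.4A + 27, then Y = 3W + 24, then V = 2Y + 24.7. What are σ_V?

σ_V = 142.8

σ_W = |-1.4|·17 = 23.8.
σ_Y = |3|·23.8 = 71.4.
σ_V = |2|·71.4 = 142.8.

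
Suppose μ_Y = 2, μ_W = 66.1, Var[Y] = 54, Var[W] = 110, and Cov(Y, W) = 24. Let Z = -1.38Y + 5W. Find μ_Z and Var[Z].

μ_Z = 327.74, Var[Z] = 2521.6376

μ_Z = (-1.38)·μ_Y + 5·μ_W = (-1.38)·2 + 5·66.1 = 327.74.
Var[Z] = a²·Var[Y] + b²·Var[W] + 2ab·Cov(Y, W) with a = -1.38, b = 5.
= (-1.38)²·54 + 5²·110 + 2·(-1.38)·5·24
= 102.8376 + 2750 + (-331.2) = 2521.6376.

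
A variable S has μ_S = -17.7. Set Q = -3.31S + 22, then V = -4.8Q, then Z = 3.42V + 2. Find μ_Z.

μ_Z = -1320.916192

μ_Q = (-3.31)·(-17.7) + 22 = 80.587.
μ_V = (-4.8)·80.587 = -386.8176.
μ_Z = 3.42·(-386.8176) + 2 = -1320.916192.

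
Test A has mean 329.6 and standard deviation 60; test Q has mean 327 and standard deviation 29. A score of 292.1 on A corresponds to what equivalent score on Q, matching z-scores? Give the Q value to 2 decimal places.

z = (292.1 − 329.6)/60 = -0.625.
Q = 327 + z·29 = 327 + (292.1 − 329.6)·29/60 ≈ 308.88.

Q = 308.88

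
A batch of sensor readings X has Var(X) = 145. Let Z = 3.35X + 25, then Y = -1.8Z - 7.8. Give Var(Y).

Var(Z) = 3.35²·145 = 1627.2625.
Var(Y) = (-1.8)²·1627.2625 = 5272.3305.

Var(Y) = 5272.3305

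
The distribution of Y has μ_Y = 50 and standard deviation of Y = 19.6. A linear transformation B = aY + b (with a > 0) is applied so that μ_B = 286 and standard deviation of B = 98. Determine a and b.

a = 5, b = 36

standard deviation of B = a·standard deviation of Y (a > 0), so a = 98/19.6 = 5.
μ_B = a·μ_Y + b, so b = 286 − 5·50 = 36.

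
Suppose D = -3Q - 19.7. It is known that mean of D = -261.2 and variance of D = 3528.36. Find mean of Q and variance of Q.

From D = -3Q - 19.7: mean of D = a·mean of Q + b, so mean of Q = (mean of D − b)/a = (-261.2 − (-19.7))/(-3) = 80.5.
variance of D = a²·variance of Q, so variance of Q = 3528.36/(-3)² = 392.04.

mean of Q = 80.5, variance of Q = 392.04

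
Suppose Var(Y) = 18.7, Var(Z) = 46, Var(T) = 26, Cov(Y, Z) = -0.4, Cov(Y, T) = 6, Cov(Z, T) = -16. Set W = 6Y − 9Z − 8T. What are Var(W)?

Var(W) = 3226.4

Var(W) = a²·Var(Y) + b²·Var(Z) + c²·Var(T) + 2ab·Cov(Y, Z) + 2ac·Cov(Y, T) + 2bc·Cov(Z, T), with a = 6, b = -9, c = -8.
= 673.2 + 3726 + 1664 + 43.2 + (-576) + (-2304)
= 3226.4.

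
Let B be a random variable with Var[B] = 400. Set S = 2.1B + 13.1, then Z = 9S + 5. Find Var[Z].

Var[Z] = 142884

Var[S] = 2.1²·400 = 1764.
Var[Z] = 9²·1764 = 142884.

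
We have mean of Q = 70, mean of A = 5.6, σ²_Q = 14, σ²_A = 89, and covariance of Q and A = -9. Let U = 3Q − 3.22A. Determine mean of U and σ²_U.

mean of U = 191.968, σ²_U = 1222.6676

mean of U = 3·mean of Q + (-3.22)·mean of A = 3·70 + (-3.22)·5.6 = 191.968.
σ²_U = a²·σ²_Q + b²·σ²_A + 2ab·covariance of Q and A with a = 3, b = -3.22.
= 3²·14 + (-3.22)²·89 + 2·3·(-3.22)·(-9)
= 126 + 922.7876 + 173.88 = 1222.6676.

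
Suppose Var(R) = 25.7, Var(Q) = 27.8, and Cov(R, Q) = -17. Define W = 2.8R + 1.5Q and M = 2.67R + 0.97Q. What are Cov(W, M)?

By bilinearity, Cov(W, M) = ac·Var(R) + bd·Var(Q) + (ad+bc)·Cov(R, Q), with a=2.8, b=1.5, c=2.67, d=0.97.
ac·Var(R) = 2.8·2.67·25.7 = 192.1332
bd·Var(Q) = 1.5·0.97·27.8 = 40.449
(ad+bc)·Cov(R, Q) = (6.721)·(-17) = -114.257
Cov(W, M) = 192.1332 + 40.449 + (-114.257) = 118.3252.

Cov(W, M) = 118.3252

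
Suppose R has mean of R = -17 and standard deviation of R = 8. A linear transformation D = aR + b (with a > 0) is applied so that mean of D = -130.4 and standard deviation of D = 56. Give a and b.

standard deviation of D = a·standard deviation of R (a > 0), so a = 56/8 = 7.
mean of D = a·mean of R + b, so b = -130.4 − 7·(-17) = -11.4.

a = 7, b = -11.4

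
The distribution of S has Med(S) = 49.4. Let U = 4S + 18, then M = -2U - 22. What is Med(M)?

Med(M) = -453.2

Med(U) = 4·49.4 + 18 = 215.6.
Med(M) = (-2)·215.6 + (-22) = -453.2.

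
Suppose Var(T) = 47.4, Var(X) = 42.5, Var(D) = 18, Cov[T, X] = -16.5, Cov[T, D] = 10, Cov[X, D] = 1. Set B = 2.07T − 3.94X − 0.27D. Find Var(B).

Var(B) = a²·Var(T) + b²·Var(X) + c²·Var(D) + 2ab·Cov[T, X] + 2ac·Cov[T, D] + 2bc·Cov[X, D], with a = 2.07, b = -3.94, c = -0.27.
= 203.10426 + 659.753 + 1.3122 + 269.1414 + (-11.178) + 2.1276
= 1124.26046.

Var(B) = 1124.26046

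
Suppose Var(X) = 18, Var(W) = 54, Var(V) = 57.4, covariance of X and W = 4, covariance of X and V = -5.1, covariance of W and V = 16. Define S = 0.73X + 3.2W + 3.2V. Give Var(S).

Var(S) = a²·Var(X) + b²·Var(W) + c²·Var(V) + 2ab·covariance of X and W + 2ac·covariance of X and V + 2bc·covariance of W and V, with a = 0.73, b = 3.2, c = 3.2.
= 9.5922 + 552.96 + 587.776 + 18.688 + (-23.8272) + 327.68
= 1472.869.

Var(S) = 1472.869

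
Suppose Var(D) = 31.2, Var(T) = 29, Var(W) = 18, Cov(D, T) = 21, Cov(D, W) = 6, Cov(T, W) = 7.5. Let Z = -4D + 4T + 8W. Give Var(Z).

Var(Z) = 1539.2

Var(Z) = a²·Var(D) + b²·Var(T) + c²·Var(W) + 2ab·Cov(D, T) + 2ac·Cov(D, W) + 2bc·Cov(T, W), with a = -4, b = 4, c = 8.
= 499.2 + 464 + 1152 + (-672) + (-384) + 480
= 1539.2.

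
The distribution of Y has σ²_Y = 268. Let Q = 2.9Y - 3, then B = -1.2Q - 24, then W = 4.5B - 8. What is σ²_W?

σ²_W = 65723.1408

σ²_Q = 2.9²·268 = 2253.88.
σ²_B = (-1.2)²·2253.88 = 3245.5872.
σ²_W = 4.5²·3245.5872 = 65723.1408.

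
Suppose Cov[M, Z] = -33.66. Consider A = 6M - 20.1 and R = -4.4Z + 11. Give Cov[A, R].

Cov[A, R] = 888.624

Cov[A, R] = a·c·Cov[M, Z] = 6·(-4.4)·(-33.66) = 888.624. Additive constants drop out.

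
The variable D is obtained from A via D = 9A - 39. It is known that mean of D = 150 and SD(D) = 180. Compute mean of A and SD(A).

From D = 9A - 39: mean of D = a·mean of A + b, so mean of A = (mean of D − b)/a = (150 − (-39))/9 = 21.
SD(D) = |a|·SD(A), so SD(A) = 180/|9| = 20.

mean of A = 21, SD(A) = 20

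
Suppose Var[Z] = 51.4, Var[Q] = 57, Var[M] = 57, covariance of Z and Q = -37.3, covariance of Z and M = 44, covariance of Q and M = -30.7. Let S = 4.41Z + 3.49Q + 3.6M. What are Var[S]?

Var[S] = a²·Var[Z] + b²·Var[Q] + c²·Var[M] + 2ab·covariance of Z and Q + 2ac·covariance of Z and M + 2bc·covariance of Q and M, with a = 4.41, b = 3.49, c = 3.6.
= 999.63234 + 694.2657 + 738.72 + (-1148.16114) + 1397.088 + (-771.4296)
= 1910.1153.

Var[S] = 1910.1153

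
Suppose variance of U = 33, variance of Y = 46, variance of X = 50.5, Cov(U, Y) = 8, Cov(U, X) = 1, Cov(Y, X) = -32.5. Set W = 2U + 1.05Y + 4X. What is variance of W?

variance of W = 767.315

variance of W = a²·variance of U + b²·variance of Y + c²·variance of X + 2ab·Cov(U, Y) + 2ac·Cov(U, X) + 2bc·Cov(Y, X), with a = 2, b = 1.05, c = 4.
= 132 + 50.715 + 808 + 33.6 + 16 + (-273)
= 767.315.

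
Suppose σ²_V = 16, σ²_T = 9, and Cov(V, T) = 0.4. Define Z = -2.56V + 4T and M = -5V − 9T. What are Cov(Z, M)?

By bilinearity, Cov(Z, M) = ac·σ²_V + bd·σ²_T + (ad+bc)·Cov(V, T), with a=-2.56, b=4, c=-5, d=-9.
ac·σ²_V = (-2.56)·(-5)·16 = 204.8
bd·σ²_T = 4·(-9)·9 = -324
(ad+bc)·Cov(V, T) = (3.04)·0.4 = 1.216
Cov(Z, M) = 204.8 + (-324) + 1.216 = -117.984.

Cov(Z, M) = -117.984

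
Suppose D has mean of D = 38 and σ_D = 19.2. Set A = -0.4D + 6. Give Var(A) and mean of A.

A = -0.4D + 6 is linear with a = -0.4, b = 6.
Var(D) = 19.2² = 368.64.
Var(A) = a²·Var(D) = (-0.4)²·368.64 = 58.9824 (the additive constant 6 does not affect variance).
mean of A = a·mean of D + b = (-0.4)·38 + 6 = -9.2.

Var(A) = 58.9824, mean of A = -9.2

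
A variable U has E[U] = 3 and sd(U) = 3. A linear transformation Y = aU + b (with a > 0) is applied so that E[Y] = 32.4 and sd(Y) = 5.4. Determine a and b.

a = 1.8, b = 27

sd(Y) = a·sd(U) (a > 0), so a = 5.4/3 = 1.8.
E[Y] = a·E[U] + b, so b = 32.4 − 1.8·3 = 27.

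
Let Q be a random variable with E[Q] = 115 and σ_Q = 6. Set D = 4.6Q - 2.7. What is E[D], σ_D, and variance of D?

D = 4.6Q - 2.7 is linear with a = 4.6, b = -2.7.
E[D] = a·E[Q] + b = 4.6·115 + (-2.7) = 526.3.
σ_D = |a|·σ_Q = |4.6|·6 = 27.6.
variance of Q = 6² = 36.
variance of D = a²·variance of Q = 4.6²·36 = 761.76 (the additive constant -2.7 does not affect variance).

E[D] = 526.3, σ_D = 27.6, variance of D = 761.76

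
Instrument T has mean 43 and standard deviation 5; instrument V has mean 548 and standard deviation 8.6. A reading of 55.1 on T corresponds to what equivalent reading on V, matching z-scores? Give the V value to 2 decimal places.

V = 568.81

z = (55.1 − 43)/5 = 2.42.
V = 548 + z·8.6 = 548 + (55.1 − 43)·8.6/5 ≈ 568.81.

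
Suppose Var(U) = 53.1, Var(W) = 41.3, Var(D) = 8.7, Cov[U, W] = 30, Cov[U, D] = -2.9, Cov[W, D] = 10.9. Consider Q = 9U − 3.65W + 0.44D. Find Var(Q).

Var(Q) = a²·Var(U) + b²·Var(W) + c²·Var(D) + 2ab·Cov[U, W] + 2ac·Cov[U, D] + 2bc·Cov[W, D], with a = 9, b = -3.65, c = 0.44.
= 4301.1 + 550.21925 + 1.68432 + (-1971) + (-22.968) + (-35.0108)
= 2824.02477.

Var(Q) = 2824.02477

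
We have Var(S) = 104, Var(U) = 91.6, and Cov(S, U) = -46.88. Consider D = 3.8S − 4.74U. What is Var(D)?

Var(D) = a²·Var(S) + b²·Var(U) + 2ab·Cov(S, U) with a = 3.8, b = -4.74.
= 3.8²·104 + (-4.74)²·91.6 + 2·3.8·(-4.74)·(-46.88)
= 1501.76 + 2058.03216 + 1688.80512 = 5248.59728.

Var(D) = 5248.59728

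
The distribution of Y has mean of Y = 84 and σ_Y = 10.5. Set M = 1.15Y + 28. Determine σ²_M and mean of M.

M = 1.15Y + 28 is linear with a = 1.15, b = 28.
σ²_Y = 10.5² = 110.25.
σ²_M = a²·σ²_Y = 1.15²·110.25 = 145.805625 (the additive constant 28 does not affect variance).
mean of M = a·mean of Y + b = 1.15·84 + 28 = 124.6.

σ²_M = 145.805625, mean of M = 124.6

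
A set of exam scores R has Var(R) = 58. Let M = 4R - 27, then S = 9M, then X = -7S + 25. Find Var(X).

Var(M) = 4²·58 = 928.
Var(S) = 9²·928 = 75168.
Var(X) = (-7)²·75168 = 3683232.

Var(X) = 3683232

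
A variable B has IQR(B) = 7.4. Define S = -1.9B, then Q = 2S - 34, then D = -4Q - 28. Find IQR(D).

IQR(S) = |-1.9|·7.4 = 14.06.
IQR(Q) = |2|·14.06 = 28.12.
IQR(D) = |-4|·28.12 = 112.48.

IQR(D) = 112.48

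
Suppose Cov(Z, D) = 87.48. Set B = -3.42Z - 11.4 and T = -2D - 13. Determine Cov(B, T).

Cov(B, T) = a·c·Cov(Z, D) = (-3.42)·(-2)·87.48 = 598.3632. Additive constants drop out.

Cov(B, T) = 598.3632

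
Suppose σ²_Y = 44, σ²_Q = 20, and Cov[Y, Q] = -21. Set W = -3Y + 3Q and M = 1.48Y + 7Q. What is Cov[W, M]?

Cov[W, M] = 572.4

By bilinearity, Cov[W, M] = ac·σ²_Y + bd·σ²_Q + (ad+bc)·Cov[Y, Q], with a=-3, b=3, c=1.48, d=7.
ac·σ²_Y = (-3)·1.48·44 = -195.36
bd·σ²_Q = 3·7·20 = 420
(ad+bc)·Cov[Y, Q] = (-16.56)·(-21) = 347.76
Cov[W, M] = -195.36 + 420 + 347.76 = 572.4.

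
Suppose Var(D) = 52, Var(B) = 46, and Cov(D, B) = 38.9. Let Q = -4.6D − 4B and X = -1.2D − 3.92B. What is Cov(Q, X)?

By bilinearity, Cov(Q, X) = ac·Var(D) + bd·Var(B) + (ad+bc)·Cov(D, B), with a=-4.6, b=-4, c=-1.2, d=-3.92.
ac·Var(D) = (-4.6)·(-1.2)·52 = 287.04
bd·Var(B) = (-4)·(-3.92)·46 = 721.28
(ad+bc)·Cov(D, B) = (22.832)·38.9 = 888.1648
Cov(Q, X) = 287.04 + 721.28 + 888.1648 = 1896.4848.

Cov(Q, X) = 1896.4848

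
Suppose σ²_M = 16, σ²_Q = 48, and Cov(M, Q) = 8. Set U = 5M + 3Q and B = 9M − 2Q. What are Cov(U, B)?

By bilinearity, Cov(U, B) = ac·σ²_M + bd·σ²_Q + (ad+bc)·Cov(M, Q), with a=5, b=3, c=9, d=-2.
ac·σ²_M = 5·9·16 = 720
bd·σ²_Q = 3·(-2)·48 = -288
(ad+bc)·Cov(M, Q) = (17)·8 = 136
Cov(U, B) = 720 + (-288) + 136 = 568.

Cov(U, B) = 568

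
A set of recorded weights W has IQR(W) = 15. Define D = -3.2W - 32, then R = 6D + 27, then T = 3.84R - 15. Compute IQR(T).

IQR(T) = 1105.92

IQR(D) = |-3.2|·15 = 48.
IQR(R) = |6|·48 = 288.
IQR(T) = |3.84|·288 = 1105.92.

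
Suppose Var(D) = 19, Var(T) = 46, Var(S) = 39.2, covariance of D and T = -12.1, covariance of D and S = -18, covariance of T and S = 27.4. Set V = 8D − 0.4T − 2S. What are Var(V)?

Var(V) = 2077.44

Var(V) = a²·Var(D) + b²·Var(T) + c²·Var(S) + 2ab·covariance of D and T + 2ac·covariance of D and S + 2bc·covariance of T and S, with a = 8, b = -0.4, c = -2.
= 1216 + 7.36 + 156.8 + 77.44 + 576 + 43.84
= 2077.44.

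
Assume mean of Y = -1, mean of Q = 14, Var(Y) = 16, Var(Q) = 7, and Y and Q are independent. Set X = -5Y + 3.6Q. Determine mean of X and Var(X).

mean of X = (-5)·mean of Y + 3.6·mean of Q = (-5)·(-1) + 3.6·14 = 55.4.
Var(X) = a²·Var(Y) + b²·Var(Q) + 2ab·Cov[Y, Q] with a = -5, b = 3.6.
Independence gives Cov[Y, Q] = 0.
= (-5)²·16 + 3.6²·7 + 2·(-5)·3.6·0
= 400 + 90.72 + 0 = 490.72.

mean of X = 55.4, Var(X) = 490.72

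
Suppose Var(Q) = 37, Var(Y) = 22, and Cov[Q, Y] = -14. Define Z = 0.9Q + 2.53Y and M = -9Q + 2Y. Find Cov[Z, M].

By bilinearity, Cov[Z, M] = ac·Var(Q) + bd·Var(Y) + (ad+bc)·Cov[Q, Y], with a=0.9, b=2.53, c=-9, d=2.
ac·Var(Q) = 0.9·(-9)·37 = -299.7
bd·Var(Y) = 2.53·2·22 = 111.32
(ad+bc)·Cov[Q, Y] = (-20.97)·(-14) = 293.58
Cov[Z, M] = -299.7 + 111.32 + 293.58 = 105.2.

Cov[Z, M] = 105.2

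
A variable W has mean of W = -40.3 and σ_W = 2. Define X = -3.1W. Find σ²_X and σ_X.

X = -3.1W is linear with a = -3.1, b = 0.
σ²_W = 2² = 4.
σ²_X = a²·σ²_W = (-3.1)²·4 = 38.44.
σ_X = |a|·σ_W = |-3.1|·2 = 6.2.

σ²_X = 38.44, σ_X = 6.2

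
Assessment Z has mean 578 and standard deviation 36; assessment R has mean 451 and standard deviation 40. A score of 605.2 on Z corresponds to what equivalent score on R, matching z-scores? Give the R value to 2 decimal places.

R = 481.22

z = (605.2 − 578)/36 ≈ 0.7556.
R = 451 + z·40 = 451 + (605.2 − 578)·40/36 ≈ 481.22.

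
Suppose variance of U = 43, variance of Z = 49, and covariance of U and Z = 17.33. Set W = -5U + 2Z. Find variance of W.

variance of W = a²·variance of U + b²·variance of Z + 2ab·covariance of U and Z with a = -5, b = 2.
= (-5)²·43 + 2²·49 + 2·(-5)·2·17.33
= 1075 + 196 + (-346.6) = 924.4.

variance of W = 924.4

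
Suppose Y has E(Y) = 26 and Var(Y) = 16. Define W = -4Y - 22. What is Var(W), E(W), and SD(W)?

W = -4Y - 22 is linear with a = -4, b = -22.
Var(W) = a²·Var(Y) = (-4)²·16 = 256 (the additive constant -22 does not affect variance).
E(W) = a·E(Y) + b = (-4)·26 + (-22) = -126.
SD(Y) = √16 = 4.
SD(W) = |a|·SD(Y) = |-4|·4 = 16.

Var(W) = 256, E(W) = -126, SD(W) = 16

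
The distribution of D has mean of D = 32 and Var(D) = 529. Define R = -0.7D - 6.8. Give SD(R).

R = -0.7D - 6.8 is linear with a = -0.7, b = -6.8.
SD(D) = √529 = 23.
SD(R) = |a|·SD(D) = |-0.7|·23 = 16.1.

SD(R) = 16.1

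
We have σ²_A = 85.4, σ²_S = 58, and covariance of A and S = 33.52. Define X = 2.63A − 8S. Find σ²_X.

σ²_X = a²·σ²_A + b²·σ²_S + 2ab·covariance of A and S with a = 2.63, b = -8.
= 2.63²·85.4 + (-8)²·58 + 2·2.63·(-8)·33.52
= 590.70326 + 3712 + (-1410.5216) = 2892.18166.

σ²_X = 2892.18166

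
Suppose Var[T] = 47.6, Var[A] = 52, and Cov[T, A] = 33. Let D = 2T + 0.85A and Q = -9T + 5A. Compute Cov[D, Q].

By bilinearity, Cov[D, Q] = ac·Var[T] + bd·Var[A] + (ad+bc)·Cov[T, A], with a=2, b=0.85, c=-9, d=5.
ac·Var[T] = 2·(-9)·47.6 = -856.8
bd·Var[A] = 0.85·5·52 = 221
(ad+bc)·Cov[T, A] = (2.35)·33 = 77.55
Cov[D, Q] = -856.8 + 221 + 77.55 = -558.25.

Cov[D, Q] = -558.25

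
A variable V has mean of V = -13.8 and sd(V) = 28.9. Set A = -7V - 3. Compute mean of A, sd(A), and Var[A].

A = -7V - 3 is linear with a = -7, b = -3.
mean of A = a·mean of V + b = (-7)·(-13.8) + (-3) = 93.6.
sd(A) = |a|·sd(V) = |-7|·28.9 = 202.3.
Var[V] = 28.9² = 835.21.
Var[A] = a²·Var[V] = (-7)²·835.21 = 40925.29 (the additive constant -3 does not affect variance).

mean of A = 93.6, sd(A) = 202.3, Var[A] = 40925.29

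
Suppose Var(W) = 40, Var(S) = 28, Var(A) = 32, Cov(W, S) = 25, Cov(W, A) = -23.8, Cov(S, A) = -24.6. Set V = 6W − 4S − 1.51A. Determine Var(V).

Var(V) = a²·Var(W) + b²·Var(S) + c²·Var(A) + 2ab·Cov(W, S) + 2ac·Cov(W, A) + 2bc·Cov(S, A), with a = 6, b = -4, c = -1.51.
= 1440 + 448 + 72.9632 + (-1200) + 431.256 + (-297.168)
= 895.0512.

Var(V) = 895.0512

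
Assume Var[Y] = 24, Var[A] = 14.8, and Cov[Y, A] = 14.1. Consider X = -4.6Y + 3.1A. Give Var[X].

Var[X] = a²·Var[Y] + b²·Var[A] + 2ab·Cov[Y, A] with a = -4.6, b = 3.1.
= (-4.6)²·24 + 3.1²·14.8 + 2·(-4.6)·3.1·14.1
= 507.84 + 142.228 + (-402.132) = 247.936.

Var[X] = 247.936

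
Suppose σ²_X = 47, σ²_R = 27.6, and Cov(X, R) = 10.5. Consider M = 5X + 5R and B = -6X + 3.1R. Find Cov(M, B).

Cov(M, B) = -1134.45

By bilinearity, Cov(M, B) = ac·σ²_X + bd·σ²_R + (ad+bc)·Cov(X, R), with a=5, b=5, c=-6, d=3.1.
ac·σ²_X = 5·(-6)·47 = -1410
bd·σ²_R = 5·3.1·27.6 = 427.8
(ad+bc)·Cov(X, R) = (-14.5)·10.5 = -152.25
Cov(M, B) = -1410 + 427.8 + (-152.25) = -1134.45.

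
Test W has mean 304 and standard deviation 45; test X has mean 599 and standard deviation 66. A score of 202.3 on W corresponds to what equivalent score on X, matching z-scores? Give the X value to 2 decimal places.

X = 449.84

z = (202.3 − 304)/45 = -2.26.
X = 599 + z·66 = 599 + (202.3 − 304)·66/45 = 449.84.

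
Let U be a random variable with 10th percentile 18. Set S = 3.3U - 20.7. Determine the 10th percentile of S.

10th percentile of S = 38.7

Since a = 3.3 > 0 the transformation is increasing, so the 10th percentile of S = a·(P_{10} of U) + b = 3.3·18 + (-20.7) = 38.7.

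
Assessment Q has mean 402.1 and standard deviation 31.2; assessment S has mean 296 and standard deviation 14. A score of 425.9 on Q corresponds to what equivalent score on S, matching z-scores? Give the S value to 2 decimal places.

z = (425.9 − 402.1)/31.2 ≈ 0.7628.
S = 296 + z·14 = 296 + (425.9 − 402.1)·14/31.2 ≈ 306.68.

S = 306.68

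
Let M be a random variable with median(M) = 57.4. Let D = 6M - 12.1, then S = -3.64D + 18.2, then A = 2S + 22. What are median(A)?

median(A) = -2360.744

median(D) = 6·57.4 + (-12.1) = 332.3.
median(S) = (-3.64)·332.3 + 18.2 = -1191.372.
median(A) = 2·(-1191.372) + 22 = -2360.744.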